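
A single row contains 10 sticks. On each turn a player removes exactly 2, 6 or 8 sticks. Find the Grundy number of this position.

3

Compute g(0), g(1), … for moves {2, 6, 8}:
k:     0  1  2  3  4  5  6  7  8  9 10
g(k):  0  0  1  1  0  0  1  1  2  2  3
So g(10) = 3.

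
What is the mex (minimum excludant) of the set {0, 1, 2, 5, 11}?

The values 0, 1, 2 are all present; 3 is the first non-negative integer missing from the set.

3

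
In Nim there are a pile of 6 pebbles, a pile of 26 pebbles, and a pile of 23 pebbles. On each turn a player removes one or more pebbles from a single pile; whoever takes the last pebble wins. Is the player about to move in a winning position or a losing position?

Write each in binary and XOR column by column:
  00110  (6)
  11010  (26)
  10111  (23)
  -----
  01011  (11)
The nim-sum is 11 ≠ 0, so this is an N-position: the player to move can win.

Winning position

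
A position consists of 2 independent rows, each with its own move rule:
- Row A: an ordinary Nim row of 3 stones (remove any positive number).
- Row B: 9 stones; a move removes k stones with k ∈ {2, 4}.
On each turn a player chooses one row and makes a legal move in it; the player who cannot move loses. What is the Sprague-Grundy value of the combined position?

Row A is a plain Nim row of size 3, so its Grundy value is 3.
Build the Grundy sequence for row B with g(k) = mex{g(k−s) : s ∈ {2, 4}, s ≤ k}:
k:     0  1  2  3  4  5  6  7  8  9
g(k):  0  0  1  1  2  2  0  0  1  1
So g(9) = 1.
By the Sprague-Grundy theorem, the Grundy value of a sum of independent games is the XOR of the component values.
Combined value = 3 XOR 1 = 2.

2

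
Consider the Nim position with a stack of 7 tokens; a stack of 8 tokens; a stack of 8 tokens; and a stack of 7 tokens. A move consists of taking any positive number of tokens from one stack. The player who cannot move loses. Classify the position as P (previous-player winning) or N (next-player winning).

Write each in binary and XOR column by column:
  0111  (7)
  1000  (8)
  1000  (8)
  0111  (7)
  ----
  0000  (0)
The nim-sum is 0, so this is a P-position: the player to move is in a losing position under optimal play.

P-position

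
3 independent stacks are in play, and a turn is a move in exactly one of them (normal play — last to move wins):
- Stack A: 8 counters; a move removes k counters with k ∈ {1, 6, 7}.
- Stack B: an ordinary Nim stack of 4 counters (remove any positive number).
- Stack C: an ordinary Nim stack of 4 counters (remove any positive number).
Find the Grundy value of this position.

2

Grundy values for stack A (subtraction set {1, 6, 7}):
g(0) = mex{} = 0
g(1) = mex{0} = 1
g(2) = mex{1} = 0
g(3) = mex{0} = 1
g(4) = mex{1} = 0
g(5) = mex{0} = 1
g(6) = mex{0,1} = 2
g(7) = mex{0,1,2} = 3
g(8) = mex{0,1,3} = 2
So g(8) = 2.
Stack B is a plain Nim stack of size 4, so its Grundy value is 4.
Stack C is a plain Nim stack of size 4, so its Grundy value is 4.
By the Sprague-Grundy theorem, the Grundy value of a sum of independent games is the XOR of the component values.
Combined value = 2 ⊕ 4 ⊕ 4 = 2.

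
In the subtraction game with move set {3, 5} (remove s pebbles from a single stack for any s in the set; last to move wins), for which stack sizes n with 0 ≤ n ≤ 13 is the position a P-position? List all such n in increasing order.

Build the Grundy sequence with g(k) = mex{g(k−s) : s ∈ {3, 5}, s ≤ k}:
g(0) = mex{} = 0
g(1) = mex{} = 0
g(2) = mex{} = 0
g(3) = mex{0} = 1
g(4) = mex{0} = 1
g(5) = mex{0} = 1
g(6) = mex{0,1} = 2
g(7) = mex{0,1} = 2
g(8) = mex{1} = 0
g(9) = mex{1,2} = 0
g(10) = mex{1,2} = 0
g(11) = mex{0,2} = 1
g(12) = mex{0,2} = 1
g(13) = mex{0} = 1
The P-positions (g = 0) in 0..13 are 0, 1, 2, 8, 9, 10.

0, 1, 2, 8, 9, 10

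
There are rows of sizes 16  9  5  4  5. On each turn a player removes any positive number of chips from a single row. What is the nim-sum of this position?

29

In binary:
  10000  (16)
  01001  (9)
  00101  (5)
  00100  (4)
  00101  (5)
  -----
  11101  (29)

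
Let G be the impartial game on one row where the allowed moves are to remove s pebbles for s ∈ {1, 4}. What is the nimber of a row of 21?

Build the Grundy sequence with g(k) = mex{g(k−s) : s ∈ {1, 4}, s ≤ k}:
k:     0  1  2  3  4  5  6  7  8  9 10 11 12 13 14 15 16 17 18 19 20 21
g(k):  0  1  0  1  2  0  1  0  1  2  0  1  0  1  2  0  1  0  1  2  0  1
So g(21) = 1.

1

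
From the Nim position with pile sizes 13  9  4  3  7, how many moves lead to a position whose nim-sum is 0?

3

Bitwise XOR of the heap sizes:
  1101  (13)
  1001  (9)
  0100  (4)
  0011  (3)
  0111  (7)
  ----
  0100  (4)
The overall nim-sum is X = 4. A pile of size p has a winning move iff p XOR X < p (reduce it to p XOR X).
  13: 13 XOR 4 = 9 < 13 — winning move (to 9).
  9: 9 XOR 4 = 13 ≥ 9 — no move.
  4: 4 XOR 4 = 0 < 4 — winning move (to 0).
  3: 3 XOR 4 = 7 ≥ 3 — no move.
  7: 7 XOR 4 = 3 < 7 — winning move (to 3).
That gives 3 winning moves.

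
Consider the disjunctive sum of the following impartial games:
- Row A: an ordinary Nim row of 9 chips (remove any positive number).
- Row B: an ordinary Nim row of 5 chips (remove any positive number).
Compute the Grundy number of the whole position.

Row A is a plain Nim row of size 9, so its Grundy value is 9.
Row B is a plain Nim row of size 5, so its Grundy value is 5.
By the Sprague-Grundy theorem, the Grundy value of a sum of independent games is the XOR of the component values.
Combined value = 9 XOR 5 = 12.

12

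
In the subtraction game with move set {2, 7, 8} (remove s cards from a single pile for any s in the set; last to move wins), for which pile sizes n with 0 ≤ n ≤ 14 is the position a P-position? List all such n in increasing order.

0, 1, 4, 5, 10, 14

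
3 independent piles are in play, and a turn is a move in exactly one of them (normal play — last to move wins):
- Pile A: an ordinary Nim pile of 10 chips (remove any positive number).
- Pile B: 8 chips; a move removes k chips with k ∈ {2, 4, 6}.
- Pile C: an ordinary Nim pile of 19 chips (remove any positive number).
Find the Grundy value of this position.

25

Pile A is a plain Nim pile of size 10, so its Grundy value is 10.
Build the Grundy sequence for pile B with g(k) = mex{g(k−s) : s ∈ {2, 4, 6}, s ≤ k}:
k:     0  1  2  3  4  5  6  7  8
g(k):  0  0  1  1  2  2  3  3  0
So g(8) = 0.
Pile C is a plain Nim pile of size 19, so its Grundy value is 19.
The value of a disjunctive sum is the nim-sum of the parts.
Combined value = 10 XOR 0 XOR 19 = 25.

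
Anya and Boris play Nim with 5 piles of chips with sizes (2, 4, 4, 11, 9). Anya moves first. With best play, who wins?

Nim-sum: 2 ⊕ 4 ⊕ 4 ⊕ 11 ⊕ 9 = 0.
The nim-sum is 0, so this is a P-position: the player to move is in a losing position under optimal play; Anya is about to move from it and so loses — Boris wins.

Boris wins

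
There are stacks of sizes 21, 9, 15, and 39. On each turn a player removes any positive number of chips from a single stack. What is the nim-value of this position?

Compute the nim-sum pairwise:
21 XOR 9 = 28
28 XOR 15 = 19
19 XOR 39 = 52

52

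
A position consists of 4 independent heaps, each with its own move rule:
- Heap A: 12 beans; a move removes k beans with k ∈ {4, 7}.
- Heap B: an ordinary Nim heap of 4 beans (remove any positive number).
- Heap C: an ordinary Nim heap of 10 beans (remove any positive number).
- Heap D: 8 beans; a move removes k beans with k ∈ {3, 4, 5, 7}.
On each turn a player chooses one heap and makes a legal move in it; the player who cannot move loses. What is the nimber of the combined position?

Build the Grundy sequence for heap A with g(k) = mex{g(k−s) : s ∈ {4, 7}, s ≤ k}:
g(0) = mex{} = 0
g(1) = mex{} = 0
g(2) = mex{} = 0
g(3) = mex{} = 0
g(4) = mex{0} = 1
g(5) = mex{0} = 1
g(6) = mex{0} = 1
g(7) = mex{0} = 1
g(8) = mex{0,1} = 2
g(9) = mex{0,1} = 2
g(10) = mex{0,1} = 2
g(11) = mex{1} = 0
g(12) = mex{1,2} = 0
So g(12) = 0.
Heap B is a plain Nim heap of size 4, so its Grundy value is 4.
Heap C is a plain Nim heap of size 10, so its Grundy value is 10.
For heap D, compute g(0), g(1), … with moves {3, 4, 5, 7}:
k:     0  1  2  3  4  5  6  7  8
g(k):  0  0  0  1  1  1  2  2  2
So g(8) = 2.
The value of a disjunctive sum is the nim-sum of the parts.
Combined value = 0 XOR 4 XOR 10 XOR 2 = 12.

12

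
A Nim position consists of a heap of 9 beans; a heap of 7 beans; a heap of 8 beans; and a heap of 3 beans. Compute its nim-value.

5

In binary:
  1001  (9)
  0111  (7)
  1000  (8)
  0011  (3)
  ----
  0101  (5)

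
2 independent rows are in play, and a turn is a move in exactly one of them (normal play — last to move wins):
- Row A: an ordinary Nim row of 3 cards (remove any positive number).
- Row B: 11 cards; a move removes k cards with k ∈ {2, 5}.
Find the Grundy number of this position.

3

Row A is a plain Nim row of size 3, so its Grundy value is 3.
Build the Grundy sequence for row B with g(k) = mex{g(k−s) : s ∈ {2, 5}, s ≤ k}:
g(0) = mex{} = 0
g(1) = mex{} = 0
g(2) = mex{0} = 1
g(3) = mex{0} = 1
g(4) = mex{1} = 0
g(5) = mex{0,1} = 2
g(6) = mex{0} = 1
g(7) = mex{1,2} = 0
g(8) = mex{1} = 0
g(9) = mex{0} = 1
g(10) = mex{0,2} = 1
g(11) = mex{1} = 0
So g(11) = 0.
By the Sprague-Grundy theorem, the Grundy value of a sum of independent games is the XOR of the component values.
Combined value = 3 XOR 0 = 3.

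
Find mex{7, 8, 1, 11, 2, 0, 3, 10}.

4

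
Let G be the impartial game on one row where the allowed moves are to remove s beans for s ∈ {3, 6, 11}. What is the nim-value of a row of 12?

1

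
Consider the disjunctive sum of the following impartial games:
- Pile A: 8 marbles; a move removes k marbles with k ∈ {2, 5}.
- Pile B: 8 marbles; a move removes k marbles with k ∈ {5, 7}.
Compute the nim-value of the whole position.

1

Grundy values for pile A (subtraction set {2, 5}):
k:     0  1  2  3  4  5  6  7  8
g(k):  0  0  1  1  0  2  1  0  0
So g(8) = 0.
Build the Grundy sequence for pile B with g(k) = mex{g(k−s) : s ∈ {5, 7}, s ≤ k}:
g(0) = mex{} = 0
g(1) = mex{} = 0
g(2) = mex{} = 0
g(3) = mex{} = 0
g(4) = mex{} = 0
g(5) = mex{0} = 1
g(6) = mex{0} = 1
g(7) = mex{0} = 1
g(8) = mex{0} = 1
So g(8) = 1.
The value of a disjunctive sum is the nim-sum of the parts.
Combined value = 0 XOR 1 = 1.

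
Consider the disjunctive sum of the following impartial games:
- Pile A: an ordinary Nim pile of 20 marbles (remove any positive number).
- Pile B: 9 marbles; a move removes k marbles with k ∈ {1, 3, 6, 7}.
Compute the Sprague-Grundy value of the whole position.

23

Pile A is a plain Nim pile of size 20, so its Grundy value is 20.
Build the Grundy sequence for pile B with g(k) = mex{g(k−s) : s ∈ {1, 3, 6, 7}, s ≤ k}:
k:     0  1  2  3  4  5  6  7  8  9
g(k):  0  1  0  1  0  1  2  3  2  3
So g(9) = 3.
The value of a disjunctive sum is the nim-sum of the parts.
Combined value = 20 ⊕ 3 = 23.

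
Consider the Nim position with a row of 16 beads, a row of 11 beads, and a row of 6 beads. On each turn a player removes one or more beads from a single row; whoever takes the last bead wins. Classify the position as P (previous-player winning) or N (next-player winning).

N-position

Nim-sum: 16 ^ 11 ^ 6 = 29.
The nim-sum is 29 ≠ 0, so this is an N-position: the player to move can win.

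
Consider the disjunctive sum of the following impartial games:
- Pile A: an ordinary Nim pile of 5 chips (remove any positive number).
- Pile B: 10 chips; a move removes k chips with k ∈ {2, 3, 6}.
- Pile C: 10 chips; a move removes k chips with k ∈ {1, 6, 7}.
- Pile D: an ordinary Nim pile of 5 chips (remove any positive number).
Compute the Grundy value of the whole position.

Pile A is a plain Nim pile of size 5, so its Grundy value is 5.
Grundy values for pile B (subtraction set {2, 3, 6}):
g(0) = mex{} = 0
g(1) = mex{} = 0
g(2) = mex{0} = 1
g(3) = mex{0} = 1
g(4) = mex{0,1} = 2
g(5) = mex{1} = 0
g(6) = mex{0,1,2} = 3
g(7) = mex{0,2} = 1
g(8) = mex{0,1,3} = 2
g(9) = mex{1,3} = 0
g(10) = mex{1,2} = 0
So g(10) = 0.
For pile C, compute g(0), g(1), … with moves {1, 6, 7}:
g(0) = mex{} = 0
g(1) = mex{0} = 1
g(2) = mex{1} = 0
g(3) = mex{0} = 1
g(4) = mex{1} = 0
g(5) = mex{0} = 1
g(6) = mex{0,1} = 2
g(7) = mex{0,1,2} = 3
g(8) = mex{0,1,3} = 2
g(9) = mex{0,1,2} = 3
g(10) = mex{0,1,3} = 2
So g(10) = 2.
Pile D is a plain Nim pile of size 5, so its Grundy value is 5.
By the Sprague-Grundy theorem, the Grundy value of a sum of independent games is the XOR of the component values.
Combined value = 5 XOR 0 XOR 2 XOR 5 = 2.

2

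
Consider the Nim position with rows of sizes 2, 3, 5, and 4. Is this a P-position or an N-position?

Nim-sum: 2 XOR 3 XOR 5 XOR 4 = 0.
The nim-sum is 0, so this is a P-position: the player to move is in a losing position under optimal play.

P-position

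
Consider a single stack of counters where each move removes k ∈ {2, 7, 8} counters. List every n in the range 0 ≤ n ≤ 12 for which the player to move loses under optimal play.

Compute g(0), g(1), … for moves {2, 7, 8}:
k:     0  1  2  3  4  5  6  7  8  9 10 11 12
g(k):  0  0  1  1  0  0  1  1  2  2  0  3  1
The P-positions (g = 0) in 0..12 are 0, 1, 4, 5, 10.

0, 1, 4, 5, 10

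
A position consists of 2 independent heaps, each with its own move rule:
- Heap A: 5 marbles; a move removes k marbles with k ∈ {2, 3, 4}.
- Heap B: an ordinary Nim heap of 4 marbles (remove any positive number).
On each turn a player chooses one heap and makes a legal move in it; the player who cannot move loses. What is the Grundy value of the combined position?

6

Grundy values for heap A (subtraction set {2, 3, 4}):
g(0) = mex{} = 0
g(1) = mex{} = 0
g(2) = mex{0} = 1
g(3) = mex{0} = 1
g(4) = mex{0,1} = 2
g(5) = mex{0,1} = 2
So g(5) = 2.
Heap B is a plain Nim heap of size 4, so its Grundy value is 4.
The value of a disjunctive sum is the nim-sum of the parts.
Combined value = 2 XOR 4 = 6.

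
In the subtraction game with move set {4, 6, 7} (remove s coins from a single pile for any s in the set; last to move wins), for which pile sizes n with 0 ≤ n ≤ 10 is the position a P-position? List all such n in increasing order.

0, 1, 2, 3

Compute g(0), g(1), … for moves {4, 6, 7}:
k:     0  1  2  3  4  5  6  7  8  9 10
g(k):  0  0  0  0  1  1  1  1  2  2  2
The P-positions (g = 0) in 0..10 are 0, 1, 2, 3.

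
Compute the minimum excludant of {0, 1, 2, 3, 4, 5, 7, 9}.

6

The values 0, 1, 2, 3, 4, 5 are all present; 6 is the first non-negative integer missing from the set.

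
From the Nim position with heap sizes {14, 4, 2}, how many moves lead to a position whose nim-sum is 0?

Compute the nim-sum pairwise:
14 XOR 4 = 10
10 XOR 2 = 8
The overall nim-sum is X = 8. A heap of size p has a winning move iff p XOR X < p (reduce it to p XOR X).
  14: 14 XOR 8 = 6 < 14 — winning move (to 6).
  4: 4 XOR 8 = 12 ≥ 4 — no move.
  2: 2 XOR 8 = 10 ≥ 2 — no move.
That gives 1 winning move.

1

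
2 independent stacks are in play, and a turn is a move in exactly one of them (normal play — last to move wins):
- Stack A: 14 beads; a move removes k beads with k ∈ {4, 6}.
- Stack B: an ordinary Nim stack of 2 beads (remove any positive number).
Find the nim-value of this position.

Grundy values for stack A (subtraction set {4, 6}):
k:     0  1  2  3  4  5  6  7  8  9 10 11 12 13 14
g(k):  0  0  0  0  1  1  1  1  2  2  0  0  0  0  1
So g(14) = 1.
Stack B is a plain Nim stack of size 2, so its Grundy value is 2.
The value of a disjunctive sum is the nim-sum of the parts.
Combined value = 1 XOR 2 = 3.

3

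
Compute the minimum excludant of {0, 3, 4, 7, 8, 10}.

1

0 is in the set but 1 is not, so the mex is 1.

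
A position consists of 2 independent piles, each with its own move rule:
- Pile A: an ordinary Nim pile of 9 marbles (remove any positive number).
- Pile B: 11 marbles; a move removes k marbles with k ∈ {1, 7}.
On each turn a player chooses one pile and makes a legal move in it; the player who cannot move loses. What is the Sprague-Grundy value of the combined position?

8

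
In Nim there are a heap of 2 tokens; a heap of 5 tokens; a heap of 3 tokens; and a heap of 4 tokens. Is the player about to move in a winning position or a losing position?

Nim-sum: 2 ⊕ 5 ⊕ 3 ⊕ 4 = 0.
The nim-sum is 0, so this is a P-position: the player to move is in a losing position under optimal play.

Losing position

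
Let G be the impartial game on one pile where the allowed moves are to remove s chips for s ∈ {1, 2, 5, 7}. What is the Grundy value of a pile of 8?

2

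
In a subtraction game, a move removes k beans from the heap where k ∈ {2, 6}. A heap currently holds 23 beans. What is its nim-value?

Compute g(0), g(1), … for moves {2, 6}:
k:     0  1  2  3  4  5  6  7  8  9 10 11 12 13 14 15 16 17 18 19 20 21 22 23
g(k):  0  0  1  1  0  0  1  1  0  0  1  1  0  0  1  1  0  0  1  1  0  0  1  1
So g(23) = 1.

1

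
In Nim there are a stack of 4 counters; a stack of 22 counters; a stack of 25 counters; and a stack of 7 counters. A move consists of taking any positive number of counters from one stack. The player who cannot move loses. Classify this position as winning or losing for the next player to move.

Compute the nim-sum pairwise:
4 ^ 22 = 18
18 ^ 25 = 11
11 ^ 7 = 12
The nim-sum is 12 ≠ 0, so this is an N-position: the player to move can win.

Winning position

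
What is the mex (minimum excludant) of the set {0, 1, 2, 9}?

3

The values 0, 1, 2 are all present; 3 is the first non-negative integer missing from the set.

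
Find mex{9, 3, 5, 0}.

0 is in the set but 1 is not, so the mex is 1.

1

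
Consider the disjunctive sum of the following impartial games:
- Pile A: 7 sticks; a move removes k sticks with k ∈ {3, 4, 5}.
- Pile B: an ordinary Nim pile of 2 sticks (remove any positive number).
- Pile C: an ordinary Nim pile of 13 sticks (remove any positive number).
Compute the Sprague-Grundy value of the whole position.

13

For pile A, compute g(0), g(1), … with moves {3, 4, 5}:
g(0) = mex{} = 0
g(1) = mex{} = 0
g(2) = mex{} = 0
g(3) = mex{0} = 1
g(4) = mex{0} = 1
g(5) = mex{0} = 1
g(6) = mex{0,1} = 2
g(7) = mex{0,1} = 2
So g(7) = 2.
Pile B is a plain Nim pile of size 2, so its Grundy value is 2.
Pile C is a plain Nim pile of size 13, so its Grundy value is 13.
By the Sprague-Grundy theorem, the Grundy value of a sum of independent games is the XOR of the component values.
Combined value = 2 XOR 2 XOR 13 = 13.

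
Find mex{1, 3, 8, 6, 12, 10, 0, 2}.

4

The values 0, 1, 2, 3 are all present; 4 is the first non-negative integer missing from the set.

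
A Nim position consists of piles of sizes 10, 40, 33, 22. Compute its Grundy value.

Bitwise XOR of the heap sizes:
  001010  (10)
  101000  (40)
  100001  (33)
  010110  (22)
  ------
  010101  (21)

21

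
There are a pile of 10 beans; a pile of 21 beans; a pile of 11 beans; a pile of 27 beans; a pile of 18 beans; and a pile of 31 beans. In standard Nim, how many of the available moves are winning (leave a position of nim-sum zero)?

5

Nim-sum: 10 XOR 21 XOR 11 XOR 27 XOR 18 XOR 31 = 2.
The overall nim-sum is X = 2. A pile of size p has a winning move iff p XOR X < p (reduce it to p XOR X).
  10: 10 XOR 2 = 8 < 10 — winning move (to 8).
  21: 21 XOR 2 = 23 ≥ 21 — no move.
  11: 11 XOR 2 = 9 < 11 — winning move (to 9).
  27: 27 XOR 2 = 25 < 27 — winning move (to 25).
  18: 18 XOR 2 = 16 < 18 — winning move (to 16).
  31: 31 XOR 2 = 29 < 31 — winning move (to 29).
That gives 5 winning moves.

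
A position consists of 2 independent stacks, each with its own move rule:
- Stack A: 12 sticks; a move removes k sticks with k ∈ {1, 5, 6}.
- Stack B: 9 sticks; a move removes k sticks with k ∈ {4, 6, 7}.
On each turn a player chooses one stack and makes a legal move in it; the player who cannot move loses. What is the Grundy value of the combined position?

Grundy values for stack A (subtraction set {1, 5, 6}):
g(0) = mex{} = 0
g(1) = mex{0} = 1
g(2) = mex{1} = 0
g(3) = mex{0} = 1
g(4) = mex{1} = 0
g(5) = mex{0} = 1
g(6) = mex{0,1} = 2
g(7) = mex{0,1,2} = 3
g(8) = mex{0,1,3} = 2
g(9) = mex{0,1,2} = 3
g(10) = mex{0,1,3} = 2
g(11) = mex{1,2} = 0
g(12) = mex{0,2,3} = 1
So g(12) = 1.
For stack B, compute g(0), g(1), … with moves {4, 6, 7}:
k:     0  1  2  3  4  5  6  7  8  9
g(k):  0  0  0  0  1  1  1  1  2  2
So g(9) = 2.
By the Sprague-Grundy theorem, the Grundy value of a sum of independent games is the XOR of the component values.
Combined value = 1 XOR 2 = 3.

3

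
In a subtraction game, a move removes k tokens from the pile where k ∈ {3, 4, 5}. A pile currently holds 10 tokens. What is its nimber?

Grundy values for subtraction set {3, 4, 5}:
k:     0  1  2  3  4  5  6  7  8  9 10
g(k):  0  0  0  1  1  1  2  2  0  0  0
So g(10) = 0.

0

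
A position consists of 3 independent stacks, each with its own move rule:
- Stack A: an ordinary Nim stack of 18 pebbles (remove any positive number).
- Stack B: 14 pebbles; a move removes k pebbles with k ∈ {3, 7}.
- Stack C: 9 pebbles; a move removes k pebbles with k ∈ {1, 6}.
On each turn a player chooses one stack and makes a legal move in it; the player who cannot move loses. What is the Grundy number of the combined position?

19

Stack A is a plain Nim stack of size 18, so its Grundy value is 18.
For stack B, compute g(0), g(1), … with moves {3, 7}:
g(0) = mex{} = 0
g(1) = mex{} = 0
g(2) = mex{} = 0
g(3) = mex{0} = 1
g(4) = mex{0} = 1
g(5) = mex{0} = 1
g(6) = mex{1} = 0
g(7) = mex{0,1} = 2
g(8) = mex{0,1} = 2
g(9) = mex{0} = 1
g(10) = mex{1,2} = 0
g(11) = mex{1,2} = 0
g(12) = mex{1} = 0
g(13) = mex{0} = 1
g(14) = mex{0,2} = 1
So g(14) = 1.
Build the Grundy sequence for stack C with g(k) = mex{g(k−s) : s ∈ {1, 6}, s ≤ k}:
k:     0  1  2  3  4  5  6  7  8  9
g(k):  0  1  0  1  0  1  2  0  1  0
So g(9) = 0.
The value of a disjunctive sum is the nim-sum of the parts.
Combined value = 18 ⊕ 1 ⊕ 0 = 19.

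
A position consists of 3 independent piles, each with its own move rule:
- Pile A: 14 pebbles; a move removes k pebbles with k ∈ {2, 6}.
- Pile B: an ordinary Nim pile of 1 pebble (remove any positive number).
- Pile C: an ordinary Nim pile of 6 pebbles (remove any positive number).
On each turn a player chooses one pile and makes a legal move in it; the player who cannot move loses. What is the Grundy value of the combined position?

For pile A, compute g(0), g(1), … with moves {2, 6}:
k:     0  1  2  3  4  5  6  7  8  9 10 11 12 13 14
g(k):  0  0  1  1  0  0  1  1  0  0  1  1  0  0  1
So g(14) = 1.
Pile B is a plain Nim pile of size 1, so its Grundy value is 1.
Pile C is a plain Nim pile of size 6, so its Grundy value is 6.
By the Sprague-Grundy theorem, the Grundy value of a sum of independent games is the XOR of the component values.
Combined value = 1 XOR 1 XOR 6 = 6.

6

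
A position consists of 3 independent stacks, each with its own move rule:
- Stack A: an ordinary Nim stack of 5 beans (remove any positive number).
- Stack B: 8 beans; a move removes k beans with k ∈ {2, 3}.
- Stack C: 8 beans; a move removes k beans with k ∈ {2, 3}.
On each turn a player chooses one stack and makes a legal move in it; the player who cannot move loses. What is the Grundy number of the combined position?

5

Stack A is a plain Nim stack of size 5, so its Grundy value is 5.
For stack B, compute g(0), g(1), … with moves {2, 3}:
k:     0  1  2  3  4  5  6  7  8
g(k):  0  0  1  1  2  0  0  1  1
So g(8) = 1.
For stack C, compute g(0), g(1), … with moves {2, 3}:
g(0) = mex{} = 0
g(1) = mex{} = 0
g(2) = mex{0} = 1
g(3) = mex{0} = 1
g(4) = mex{0,1} = 2
g(5) = mex{1} = 0
g(6) = mex{1,2} = 0
g(7) = mex{0,2} = 1
g(8) = mex{0} = 1
So g(8) = 1.
The value of a disjunctive sum is the nim-sum of the parts.
Combined value = 5 XOR 1 XOR 1 = 5.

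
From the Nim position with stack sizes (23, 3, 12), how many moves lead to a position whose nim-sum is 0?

Nim-sum: 23 ^ 3 ^ 12 = 24.
The overall nim-sum is X = 24. A stack of size p has a winning move iff p XOR X < p (reduce it to p XOR X).
  23: 23 XOR 24 = 15 < 23 — winning move (to 15).
  3: 3 XOR 24 = 27 ≥ 3 — no move.
  12: 12 XOR 24 = 20 ≥ 12 — no move.
That gives 1 winning move.

1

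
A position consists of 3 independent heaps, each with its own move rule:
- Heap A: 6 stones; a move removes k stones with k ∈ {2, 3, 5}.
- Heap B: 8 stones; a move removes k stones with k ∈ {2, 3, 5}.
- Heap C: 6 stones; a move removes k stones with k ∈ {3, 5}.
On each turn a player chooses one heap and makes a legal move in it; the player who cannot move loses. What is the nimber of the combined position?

For heap A, compute g(0), g(1), … with moves {2, 3, 5}:
g(0) = mex{} = 0
g(1) = mex{} = 0
g(2) = mex{0} = 1
g(3) = mex{0} = 1
g(4) = mex{0,1} = 2
g(5) = mex{0,1} = 2
g(6) = mex{0,1,2} = 3
So g(6) = 3.
For heap B, compute g(0), g(1), … with moves {2, 3, 5}:
g(0) = mex{} = 0
g(1) = mex{} = 0
g(2) = mex{0} = 1
g(3) = mex{0} = 1
g(4) = mex{0,1} = 2
g(5) = mex{0,1} = 2
g(6) = mex{0,1,2} = 3
g(7) = mex{1,2} = 0
g(8) = mex{1,2,3} = 0
So g(8) = 0.
For heap C, compute g(0), g(1), … with moves {3, 5}:
k:     0  1  2  3  4  5  6
g(k):  0  0  0  1  1  1  2
So g(6) = 2.
The value of a disjunctive sum is the nim-sum of the parts.
Combined value = 3 XOR 0 XOR 2 = 1.

1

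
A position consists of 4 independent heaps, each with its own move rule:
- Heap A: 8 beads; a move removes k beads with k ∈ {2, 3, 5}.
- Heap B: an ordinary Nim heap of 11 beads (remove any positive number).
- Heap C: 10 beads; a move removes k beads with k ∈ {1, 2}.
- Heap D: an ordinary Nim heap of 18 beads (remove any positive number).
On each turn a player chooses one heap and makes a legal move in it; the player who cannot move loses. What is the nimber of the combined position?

Build the Grundy sequence for heap A with g(k) = mex{g(k−s) : s ∈ {2, 3, 5}, s ≤ k}:
g(0) = mex{} = 0
g(1) = mex{} = 0
g(2) = mex{0} = 1
g(3) = mex{0} = 1
g(4) = mex{0,1} = 2
g(5) = mex{0,1} = 2
g(6) = mex{0,1,2} = 3
g(7) = mex{1,2} = 0
g(8) = mex{1,2,3} = 0
So g(8) = 0.
Heap B is a plain Nim heap of size 11, so its Grundy value is 11.
Build the Grundy sequence for heap C with g(k) = mex{g(k−s) : s ∈ {1, 2}, s ≤ k}:
k:     0  1  2  3  4  5  6  7  8  9 10
g(k):  0  1  2  0  1  2  0  1  2  0  1
So g(10) = 1.
Heap D is a plain Nim heap of size 18, so its Grundy value is 18.
The value of a disjunctive sum is the nim-sum of the parts.
Combined value = 0 ⊕ 11 ⊕ 1 ⊕ 18 = 24.

24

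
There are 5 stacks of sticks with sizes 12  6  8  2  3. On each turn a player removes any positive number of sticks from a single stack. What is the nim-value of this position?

Write each in binary and XOR column by column:
  1100  (12)
  0110  (6)
  1000  (8)
  0010  (2)
  0011  (3)
  ----
  0011  (3)

3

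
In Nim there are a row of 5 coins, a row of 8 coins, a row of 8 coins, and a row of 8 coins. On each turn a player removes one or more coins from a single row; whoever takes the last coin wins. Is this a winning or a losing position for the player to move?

In binary:
  0101  (5)
  1000  (8)
  1000  (8)
  1000  (8)
  ----
  1101  (13)
The nim-sum is 13 ≠ 0, so this is an N-position: the player to move can win.

Winning position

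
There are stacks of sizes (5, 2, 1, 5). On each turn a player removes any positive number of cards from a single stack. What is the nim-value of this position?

3

Write each in binary and XOR column by column:
  101  (5)
  010  (2)
  001  (1)
  101  (5)
  ---
  011  (3)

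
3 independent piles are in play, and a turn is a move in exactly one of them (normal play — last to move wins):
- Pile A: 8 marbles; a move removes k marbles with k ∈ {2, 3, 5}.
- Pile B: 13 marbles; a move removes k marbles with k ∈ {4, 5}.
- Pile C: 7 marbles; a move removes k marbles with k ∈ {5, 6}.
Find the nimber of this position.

0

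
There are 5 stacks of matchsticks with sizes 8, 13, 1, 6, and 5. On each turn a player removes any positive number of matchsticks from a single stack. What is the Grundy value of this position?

Compute the nim-sum pairwise:
8 ^ 13 = 5
5 ^ 1 = 4
4 ^ 6 = 2
2 ^ 5 = 7

7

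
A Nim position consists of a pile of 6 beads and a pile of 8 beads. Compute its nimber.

Nim-sum: 6 ^ 8 = 14.

14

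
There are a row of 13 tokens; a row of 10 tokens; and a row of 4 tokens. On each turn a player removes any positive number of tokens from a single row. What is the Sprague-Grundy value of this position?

3

Compute the nim-sum pairwise:
13 ^ 10 = 7
7 ^ 4 = 3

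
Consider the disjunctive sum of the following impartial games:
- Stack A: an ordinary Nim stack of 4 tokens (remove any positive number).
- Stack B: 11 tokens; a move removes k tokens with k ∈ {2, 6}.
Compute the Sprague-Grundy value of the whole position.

Stack A is a plain Nim stack of size 4, so its Grundy value is 4.
Grundy values for stack B (subtraction set {2, 6}):
g(0) = mex{} = 0
g(1) = mex{} = 0
g(2) = mex{0} = 1
g(3) = mex{0} = 1
g(4) = mex{1} = 0
g(5) = mex{1} = 0
g(6) = mex{0} = 1
g(7) = mex{0} = 1
g(8) = mex{1} = 0
g(9) = mex{1} = 0
g(10) = mex{0} = 1
g(11) = mex{0} = 1
So g(11) = 1.
The value of a disjunctive sum is the nim-sum of the parts.
Combined value = 4 XOR 1 = 5.

5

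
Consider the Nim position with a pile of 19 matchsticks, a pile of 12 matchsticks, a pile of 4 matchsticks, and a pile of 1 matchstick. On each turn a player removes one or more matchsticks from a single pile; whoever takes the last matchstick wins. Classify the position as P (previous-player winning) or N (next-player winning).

N-position

Nim-sum: 19 XOR 12 XOR 4 XOR 1 = 26.
The nim-sum is 26 ≠ 0, so this is an N-position: the player to move can win.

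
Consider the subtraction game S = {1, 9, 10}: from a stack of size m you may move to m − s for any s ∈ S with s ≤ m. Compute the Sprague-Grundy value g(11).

3

Grundy values for subtraction set {1, 9, 10}:
k:     0  1  2  3  4  5  6  7  8  9 10 11
g(k):  0  1  0  1  0  1  0  1  0  1  2  3
So g(11) = 3.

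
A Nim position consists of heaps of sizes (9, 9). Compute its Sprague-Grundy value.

0

In binary:
  1001  (9)
  1001  (9)
  ----
  0000  (0)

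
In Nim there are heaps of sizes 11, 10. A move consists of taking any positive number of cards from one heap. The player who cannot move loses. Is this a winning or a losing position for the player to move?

Compute the nim-sum pairwise:
11 XOR 10 = 1
The nim-sum is 1 ≠ 0, so this is an N-position: the player to move can win.

Winning position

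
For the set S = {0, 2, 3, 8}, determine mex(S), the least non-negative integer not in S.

1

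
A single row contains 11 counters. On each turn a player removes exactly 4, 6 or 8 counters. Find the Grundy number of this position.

Grundy values for subtraction set {4, 6, 8}:
g(0) = mex{} = 0
g(1) = mex{} = 0
g(2) = mex{} = 0
g(3) = mex{} = 0
g(4) = mex{0} = 1
g(5) = mex{0} = 1
g(6) = mex{0} = 1
g(7) = mex{0} = 1
g(8) = mex{0,1} = 2
g(9) = mex{0,1} = 2
g(10) = mex{0,1} = 2
g(11) = mex{0,1} = 2
So g(11) = 2.

2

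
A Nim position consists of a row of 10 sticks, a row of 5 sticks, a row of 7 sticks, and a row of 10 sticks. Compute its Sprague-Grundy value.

2

Nim-sum: 10 XOR 5 XOR 7 XOR 10 = 2.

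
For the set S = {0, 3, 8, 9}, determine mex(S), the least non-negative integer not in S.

1

0 is in the set but 1 is not, so the mex is 1.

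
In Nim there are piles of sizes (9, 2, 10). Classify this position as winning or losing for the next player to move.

Nim-sum: 9 ^ 2 ^ 10 = 1.
The nim-sum is 1 ≠ 0, so this is an N-position: the player to move can win.

Winning position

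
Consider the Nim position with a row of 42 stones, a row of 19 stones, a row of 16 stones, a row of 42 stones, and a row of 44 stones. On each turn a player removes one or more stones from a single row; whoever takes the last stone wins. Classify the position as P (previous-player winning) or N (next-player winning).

Nim-sum: 42 ^ 19 ^ 16 ^ 42 ^ 44 = 47.
The nim-sum is 47 ≠ 0, so this is an N-position: the player to move can win.

N-position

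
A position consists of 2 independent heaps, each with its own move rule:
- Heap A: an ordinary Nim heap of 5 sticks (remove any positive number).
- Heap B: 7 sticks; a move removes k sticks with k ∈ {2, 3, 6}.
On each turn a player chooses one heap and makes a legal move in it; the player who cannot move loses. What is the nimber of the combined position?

4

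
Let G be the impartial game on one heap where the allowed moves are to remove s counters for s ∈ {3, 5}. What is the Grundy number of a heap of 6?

2

Build the Grundy sequence with g(k) = mex{g(k−s) : s ∈ {3, 5}, s ≤ k}:
g(0) = mex{} = 0
g(1) = mex{} = 0
g(2) = mex{} = 0
g(3) = mex{0} = 1
g(4) = mex{0} = 1
g(5) = mex{0} = 1
g(6) = mex{0,1} = 2
So g(6) = 2.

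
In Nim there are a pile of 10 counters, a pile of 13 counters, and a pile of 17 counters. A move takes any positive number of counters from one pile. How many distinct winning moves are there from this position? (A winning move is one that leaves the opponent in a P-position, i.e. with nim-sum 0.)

1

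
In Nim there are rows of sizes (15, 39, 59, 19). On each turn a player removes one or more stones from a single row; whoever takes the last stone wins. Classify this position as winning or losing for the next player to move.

Losing position

In binary:
  001111  (15)
  100111  (39)
  111011  (59)
  010011  (19)
  ------
  000000  (0)
The nim-sum is 0, so this is a P-position: the player to move is in a losing position under optimal play.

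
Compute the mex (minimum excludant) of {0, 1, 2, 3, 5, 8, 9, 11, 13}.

4

The values 0, 1, 2, 3 are all present; 4 is the first non-negative integer missing from the set.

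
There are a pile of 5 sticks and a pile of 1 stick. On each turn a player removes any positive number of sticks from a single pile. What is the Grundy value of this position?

4

Compute the nim-sum pairwise:
5 ⊕ 1 = 4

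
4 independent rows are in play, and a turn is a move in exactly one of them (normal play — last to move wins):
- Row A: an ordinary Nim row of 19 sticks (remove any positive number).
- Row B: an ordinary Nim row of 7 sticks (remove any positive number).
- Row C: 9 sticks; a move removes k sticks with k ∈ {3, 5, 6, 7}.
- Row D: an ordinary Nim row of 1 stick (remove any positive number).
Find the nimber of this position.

Row A is a plain Nim row of size 19, so its Grundy value is 19.
Row B is a plain Nim row of size 7, so its Grundy value is 7.
For row C, compute g(0), g(1), … with moves {3, 5, 6, 7}:
g(0) = mex{} = 0
g(1) = mex{} = 0
g(2) = mex{} = 0
g(3) = mex{0} = 1
g(4) = mex{0} = 1
g(5) = mex{0} = 1
g(6) = mex{0,1} = 2
g(7) = mex{0,1} = 2
g(8) = mex{0,1} = 2
g(9) = mex{0,1,2} = 3
So g(9) = 3.
Row D is a plain Nim row of size 1, so its Grundy value is 1.
The value of a disjunctive sum is the nim-sum of the parts.
Combined value = 19 ⊕ 7 ⊕ 3 ⊕ 1 = 22.

22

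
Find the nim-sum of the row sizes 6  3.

5

Compute the nim-sum pairwise:
6 ⊕ 3 = 5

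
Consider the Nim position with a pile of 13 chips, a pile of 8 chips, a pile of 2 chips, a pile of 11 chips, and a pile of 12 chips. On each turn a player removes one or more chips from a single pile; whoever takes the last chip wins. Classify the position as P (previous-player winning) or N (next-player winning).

Compute the nim-sum pairwise:
13 ^ 8 = 5
5 ^ 2 = 7
7 ^ 11 = 12
12 ^ 12 = 0
The nim-sum is 0, so this is a P-position: the player to move is in a losing position under optimal play.

P-position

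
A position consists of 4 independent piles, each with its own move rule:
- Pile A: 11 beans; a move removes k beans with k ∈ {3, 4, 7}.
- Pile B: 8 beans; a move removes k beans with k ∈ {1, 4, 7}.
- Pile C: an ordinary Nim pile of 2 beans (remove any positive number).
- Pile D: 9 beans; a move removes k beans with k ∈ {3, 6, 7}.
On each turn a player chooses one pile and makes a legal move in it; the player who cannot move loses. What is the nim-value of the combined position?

1

Build the Grundy sequence for pile A with g(k) = mex{g(k−s) : s ∈ {3, 4, 7}, s ≤ k}:
g(0) = mex{} = 0
g(1) = mex{} = 0
g(2) = mex{} = 0
g(3) = mex{0} = 1
g(4) = mex{0} = 1
g(5) = mex{0} = 1
g(6) = mex{0,1} = 2
g(7) = mex{0,1} = 2
g(8) = mex{0,1} = 2
g(9) = mex{0,1,2} = 3
g(10) = mex{1,2} = 0
g(11) = mex{1,2} = 0
So g(11) = 0.
Grundy values for pile B (subtraction set {1, 4, 7}):
k:     0  1  2  3  4  5  6  7  8
g(k):  0  1  0  1  2  0  1  2  0
So g(8) = 0.
Pile C is a plain Nim pile of size 2, so its Grundy value is 2.
Build the Grundy sequence for pile D with g(k) = mex{g(k−s) : s ∈ {3, 6, 7}, s ≤ k}:
g(0) = mex{} = 0
g(1) = mex{} = 0
g(2) = mex{} = 0
g(3) = mex{0} = 1
g(4) = mex{0} = 1
g(5) = mex{0} = 1
g(6) = mex{0,1} = 2
g(7) = mex{0,1} = 2
g(8) = mex{0,1} = 2
g(9) = mex{0,1,2} = 3
So g(9) = 3.
By the Sprague-Grundy theorem, the Grundy value of a sum of independent games is the XOR of the component values.
Combined value = 0 ⊕ 0 ⊕ 2 ⊕ 3 = 1.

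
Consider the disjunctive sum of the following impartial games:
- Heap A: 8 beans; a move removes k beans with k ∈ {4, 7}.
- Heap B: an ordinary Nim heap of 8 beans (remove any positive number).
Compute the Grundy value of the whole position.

10

For heap A, compute g(0), g(1), … with moves {4, 7}:
g(0) = mex{} = 0
g(1) = mex{} = 0
g(2) = mex{} = 0
g(3) = mex{} = 0
g(4) = mex{0} = 1
g(5) = mex{0} = 1
g(6) = mex{0} = 1
g(7) = mex{0} = 1
g(8) = mex{0,1} = 2
So g(8) = 2.
Heap B is a plain Nim heap of size 8, so its Grundy value is 8.
The value of a disjunctive sum is the nim-sum of the parts.
Combined value = 2 XOR 8 = 10.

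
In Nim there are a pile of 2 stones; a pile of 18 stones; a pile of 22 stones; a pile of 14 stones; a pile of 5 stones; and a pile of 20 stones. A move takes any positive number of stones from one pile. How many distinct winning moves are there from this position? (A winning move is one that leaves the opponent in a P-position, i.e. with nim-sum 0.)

Nim-sum: 2 ^ 18 ^ 22 ^ 14 ^ 5 ^ 20 = 25.
The overall nim-sum is X = 25. A pile of size p has a winning move iff p XOR X < p (reduce it to p XOR X).
  2: 2 XOR 25 = 27 ≥ 2 — no move.
  18: 18 XOR 25 = 11 < 18 — winning move (to 11).
  22: 22 XOR 25 = 15 < 22 — winning move (to 15).
  14: 14 XOR 25 = 23 ≥ 14 — no move.
  5: 5 XOR 25 = 28 ≥ 5 — no move.
  20: 20 XOR 25 = 13 < 20 — winning move (to 13).
That gives 3 winning moves.

3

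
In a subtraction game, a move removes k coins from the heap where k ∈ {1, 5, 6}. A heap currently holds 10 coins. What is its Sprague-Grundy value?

2

Build the Grundy sequence with g(k) = mex{g(k−s) : s ∈ {1, 5, 6}, s ≤ k}:
k:     0  1  2  3  4  5  6  7  8  9 10
g(k):  0  1  0  1  0  1  2  3  2  3  2
So g(10) = 2.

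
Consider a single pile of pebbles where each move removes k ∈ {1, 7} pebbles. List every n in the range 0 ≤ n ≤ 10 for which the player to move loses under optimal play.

0, 2, 4, 6, 8, 10

Build the Grundy sequence with g(k) = mex{g(k−s) : s ∈ {1, 7}, s ≤ k}:
k:     0  1  2  3  4  5  6  7  8  9 10
g(k):  0  1  0  1  0  1  0  1  0  1  0
The P-positions (g = 0) in 0..10 are 0, 2, 4, 6, 8, 10.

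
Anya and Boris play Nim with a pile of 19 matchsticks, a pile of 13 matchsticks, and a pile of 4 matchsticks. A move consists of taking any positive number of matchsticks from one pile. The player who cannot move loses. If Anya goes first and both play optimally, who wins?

Anya wins

Compute the nim-sum pairwise:
19 XOR 13 = 30
30 XOR 4 = 26
The nim-sum is 26 ≠ 0, so this is an N-position: the player to move can win; Anya has a winning move.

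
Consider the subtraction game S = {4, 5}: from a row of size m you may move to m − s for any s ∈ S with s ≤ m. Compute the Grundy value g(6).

1

Build the Grundy sequence with g(k) = mex{g(k−s) : s ∈ {4, 5}, s ≤ k}:
k:     0  1  2  3  4  5  6
g(k):  0  0  0  0  1  1  1
So g(6) = 1.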